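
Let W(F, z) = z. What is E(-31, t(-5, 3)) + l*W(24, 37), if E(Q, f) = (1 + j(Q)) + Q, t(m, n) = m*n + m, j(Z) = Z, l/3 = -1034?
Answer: -114835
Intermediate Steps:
l = -3102 (l = 3*(-1034) = -3102)
t(m, n) = m + m*n
E(Q, f) = 1 + 2*Q (E(Q, f) = (1 + Q) + Q = 1 + 2*Q)
E(-31, t(-5, 3)) + l*W(24, 37) = (1 + 2*(-31)) - 3102*37 = (1 - 62) - 114774 = -61 - 114774 = -114835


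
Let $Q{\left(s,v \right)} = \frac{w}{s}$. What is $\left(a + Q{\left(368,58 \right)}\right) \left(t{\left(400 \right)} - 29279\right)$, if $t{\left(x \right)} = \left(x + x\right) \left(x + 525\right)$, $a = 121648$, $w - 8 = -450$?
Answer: $\frac{15908075960931}{184} \approx 8.6457 \cdot 10^{10}$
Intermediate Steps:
$w = -442$ ($w = 8 - 450 = -442$)
$t{\left(x \right)} = 2 x \left(525 + x\right)$
$Q{\left(s,v \right)} = - \frac{442}{s}$
$\left(a + Q{\left(368,58 \right)}\right) \left(t{\left(400 \right)} - 29279\right) = \left(121648 - \frac{442}{368}\right) \left(2 \cdot 400 \left(525 + 400\right) - 29279\right) = \left(121648 - \frac{221}{184}\right) \left(2 \cdot 400 \cdot 925 - 29279\right) = \left(121648 - \frac{221}{184}\right) \left(740000 - 29279\right) = \frac{22383011}{184} \cdot 710721 = \frac{15908075960931}{184}$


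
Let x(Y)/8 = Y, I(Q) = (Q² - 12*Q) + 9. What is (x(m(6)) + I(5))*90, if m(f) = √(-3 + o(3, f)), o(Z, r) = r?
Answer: -2340 + 720*√3 ≈ -1092.9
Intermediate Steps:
I(Q) = 9 + Q² - 12*Q
m(f) = √(-3 + f)
x(Y) = 8*Y
(x(m(6)) + I(5))*90 = (8*√(-3 + 6) + (9 + 5² - 12*5))*90 = (8*√3 + (9 + 25 - 60))*90 = (8*√3 - 26)*90 = (-26 + 8*√3)*90 = -2340 + 720*√3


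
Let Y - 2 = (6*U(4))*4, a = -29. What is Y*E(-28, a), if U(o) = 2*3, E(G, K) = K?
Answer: -4234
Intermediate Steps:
U(o) = 6
Y = 146 (Y = 2 + (6*6)*4 = 2 + 36*4 = 2 + 144 = 146)
Y*E(-28, a) = 146*(-29) = -4234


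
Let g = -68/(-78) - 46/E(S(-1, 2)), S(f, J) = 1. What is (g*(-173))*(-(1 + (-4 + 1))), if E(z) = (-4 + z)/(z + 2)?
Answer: -632488/39 ≈ -16218.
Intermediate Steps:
E(z) = (-4 + z)/(2 + z)
g = 1828/39 (g = -68/(-78) - 46*(2 + 1)/(-4 + 1) = -68*(-1/78) - 46/(-3/3) = 34/39 - 46/((1/3)*(-3)) = 34/39 - 46/(-1) = 34/39 - 46*(-1) = 34/39 + 46 = 1828/39 ≈ 46.872)
(g*(-173))*(-(1 + (-4 + 1))) = ((1828/39)*(-173))*(-(1 + (-4 + 1))) = -(-316244)*(1 - 3)/39 = -(-316244)*(-2)/39 = -316244/39*2 = -632488/39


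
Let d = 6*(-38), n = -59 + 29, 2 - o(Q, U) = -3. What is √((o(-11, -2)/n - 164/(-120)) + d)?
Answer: 9*I*√70/5 ≈ 15.06*I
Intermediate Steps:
o(Q, U) = 5 (o(Q, U) = 2 - 1*(-3) = 2 + 3 = 5)
n = -30
d = -228
√((o(-11, -2)/n - 164/(-120)) + d) = √((5/(-30) - 164/(-120)) - 228) = √((5*(-1/30) - 164*(-1/120)) - 228) = √((-⅙ + 41/30) - 228) = √(6/5 - 228) = √(-1134/5) = 9*I*√70/5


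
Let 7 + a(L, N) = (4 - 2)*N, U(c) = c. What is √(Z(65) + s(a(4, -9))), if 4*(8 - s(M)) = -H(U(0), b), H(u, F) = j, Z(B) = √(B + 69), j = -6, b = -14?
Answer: √(26 + 4*√134)/2 ≈ 4.2516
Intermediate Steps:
Z(B) = √(69 + B)
a(L, N) = -7 + 2*N (a(L, N) = -7 + (4 - 2)*N = -7 + 2*N)
H(u, F) = -6
s(M) = 13/2 (s(M) = 8 - (-1)*(-6)/4 = 8 - ¼*6 = 8 - 3/2 = 13/2)
√(Z(65) + s(a(4, -9))) = √(√(69 + 65) + 13/2) = √(√134 + 13/2) = √(13/2 + √134)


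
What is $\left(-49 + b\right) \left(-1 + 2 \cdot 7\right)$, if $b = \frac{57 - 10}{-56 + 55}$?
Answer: $-1248$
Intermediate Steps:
$b = -47$ ($b = \frac{47}{-1} = 47 \left(-1\right) = -47$)
$\left(-49 + b\right) \left(-1 + 2 \cdot 7\right) = \left(-49 - 47\right) \left(-1 + 2 \cdot 7\right) = - 96 \left(-1 + 14\right) = \left(-96\right) 13 = -1248$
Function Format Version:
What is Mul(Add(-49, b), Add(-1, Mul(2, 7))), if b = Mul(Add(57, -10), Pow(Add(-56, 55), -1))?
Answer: -1248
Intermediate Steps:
b = -47 (b = Mul(47, Pow(-1, -1)) = Mul(47, -1) = -47)
Mul(Add(-49, b), Add(-1, Mul(2, 7))) = Mul(Add(-49, -47), Add(-1, Mul(2, 7))) = Mul(-96, Add(-1, 14)) = Mul(-96, 13) = -1248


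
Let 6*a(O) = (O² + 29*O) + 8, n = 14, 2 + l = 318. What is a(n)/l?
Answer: 305/948 ≈ 0.32173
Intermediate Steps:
l = 316 (l = -2 + 318 = 316)
a(O) = 4/3 + O²/6 + 29*O/6 (a(O) = ((O² + 29*O) + 8)/6 = (8 + O² + 29*O)/6 = 4/3 + O²/6 + 29*O/6)
a(n)/l = (4/3 + (⅙)*14² + (29/6)*14)/316 = (4/3 + (⅙)*196 + 203/3)*(1/316) = (4/3 + 98/3 + 203/3)*(1/316) = (305/3)*(1/316) = 305/948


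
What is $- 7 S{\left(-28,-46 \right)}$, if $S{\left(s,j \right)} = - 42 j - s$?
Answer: $-13720$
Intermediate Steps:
$S{\left(s,j \right)} = - s - 42 j$
$- 7 S{\left(-28,-46 \right)} = - 7 \left(\left(-1\right) \left(-28\right) - -1932\right) = - 7 \left(28 + 1932\right) = \left(-7\right) 1960 = -13720$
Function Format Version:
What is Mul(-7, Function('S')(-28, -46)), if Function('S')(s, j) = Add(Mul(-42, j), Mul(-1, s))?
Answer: -13720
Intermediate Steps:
Function('S')(s, j) = Add(Mul(-1, s), Mul(-42, j))
Mul(-7, Function('S')(-28, -46)) = Mul(-7, Add(Mul(-1, -28), Mul(-42, -46))) = Mul(-7, Add(28, 1932)) = Mul(-7, 1960) = -13720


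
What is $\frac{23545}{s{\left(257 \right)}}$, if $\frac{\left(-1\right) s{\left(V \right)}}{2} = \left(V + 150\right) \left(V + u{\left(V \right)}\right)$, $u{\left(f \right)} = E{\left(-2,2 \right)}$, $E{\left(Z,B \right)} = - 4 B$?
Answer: $- \frac{23545}{202686} \approx -0.11616$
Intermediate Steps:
$u{\left(f \right)} = -8$ ($u{\left(f \right)} = \left(-4\right) 2 = -8$)
$s{\left(V \right)} = - 2 \left(-8 + V\right) \left(150 + V\right)$ ($s{\left(V \right)} = - 2 \left(V + 150\right) \left(V - 8\right) = - 2 \left(150 + V\right) \left(-8 + V\right) = - 2 \left(-8 + V\right) \left(150 + V\right)$)
$\frac{23545}{s{\left(257 \right)}} = \frac{23545}{2400 - 72988 - 2 \cdot 257^{2}} = \frac{23545}{2400 - 72988 - 132098} = \frac{23545}{-202686} = 23545 \left(- \frac{1}{202686}\right) = - \frac{23545}{202686}$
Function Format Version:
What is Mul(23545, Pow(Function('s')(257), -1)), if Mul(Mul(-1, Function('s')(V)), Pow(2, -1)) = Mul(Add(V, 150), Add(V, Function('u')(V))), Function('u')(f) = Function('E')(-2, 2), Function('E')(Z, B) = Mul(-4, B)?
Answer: Rational(-23545, 202686) ≈ -0.11616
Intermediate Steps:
Function('u')(f) = -8 (Function('u')(f) = Mul(-4, 2) = -8)
Function('s')(V) = Mul(-2, Add(-8, V), Add(150, V)) (Function('s')(V) = Mul(-2, Mul(Add(V, 150), Add(V, -8))) = Mul(-2, Mul(Add(150, V), Add(-8, V))) = Mul(-2, Mul(Add(-8, V), Add(150, V))) = Mul(-2, Add(-8, V), Add(150, V)))
Mul(23545, Pow(Function('s')(257), -1)) = Mul(23545, Pow(Add(2400, Mul(-284, 257), Mul(-2, Pow(257, 2))), -1)) = Mul(23545, Pow(Add(2400, -72988, Mul(-2, 66049)), -1)) = Mul(23545, Pow(Add(2400, -72988, -132098), -1)) = Mul(23545, Pow(-202686, -1)) = Mul(23545, Rational(-1, 202686)) = Rational(-23545, 202686)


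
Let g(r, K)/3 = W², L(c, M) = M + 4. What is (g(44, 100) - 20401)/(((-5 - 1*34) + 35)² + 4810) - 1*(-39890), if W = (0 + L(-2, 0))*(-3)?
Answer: 10131009/254 ≈ 39886.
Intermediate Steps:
L(c, M) = 4 + M
W = -12 (W = (0 + (4 + 0))*(-3) = (0 + 4)*(-3) = 4*(-3) = -12)
g(r, K) = 432 (g(r, K) = 3*(-12)² = 3*144 = 432)
(g(44, 100) - 20401)/(((-5 - 1*34) + 35)² + 4810) - 1*(-39890) = (432 - 20401)/(((-5 - 1*34) + 35)² + 4810) - 1*(-39890) = -19969/(((-5 - 34) + 35)² + 4810) + 39890 = -19969/((-39 + 35)² + 4810) + 39890 = -19969/((-4)² + 4810) + 39890 = -19969/(16 + 4810) + 39890 = -19969/4826 + 39890 = -19969*1/4826 + 39890 = -1051/254 + 39890 = 10131009/254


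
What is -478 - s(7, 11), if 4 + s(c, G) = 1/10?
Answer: -4741/10 ≈ -474.10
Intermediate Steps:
s(c, G) = -39/10 (s(c, G) = -4 + 1/10 = -39/10)
-478 - s(7, 11) = -478 - 1*(-39/10) = -478 + 39/10 = -4741/10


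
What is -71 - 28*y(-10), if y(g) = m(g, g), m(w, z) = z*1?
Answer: 209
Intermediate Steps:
m(w, z) = z
y(g) = g
-71 - 28*y(-10) = -71 - 28*(-10) = -71 + 280 = 209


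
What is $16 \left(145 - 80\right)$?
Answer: $1040$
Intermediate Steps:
$16 \left(145 - 80\right) = 16 \cdot 65 = 1040$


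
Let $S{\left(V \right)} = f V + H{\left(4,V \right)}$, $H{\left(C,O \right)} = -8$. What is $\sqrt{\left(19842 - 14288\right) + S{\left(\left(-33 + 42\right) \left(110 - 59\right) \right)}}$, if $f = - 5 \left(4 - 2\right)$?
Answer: $2 \sqrt{239} \approx 30.919$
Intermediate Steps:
$f = -10$ ($f = \left(-5\right) 2 = -10$)
$S{\left(V \right)} = -8 - 10 V$ ($S{\left(V \right)} = - 10 V - 8 = -8 - 10 V$)
$\sqrt{\left(19842 - 14288\right) + S{\left(\left(-33 + 42\right) \left(110 - 59\right) \right)}} = \sqrt{\left(19842 - 14288\right) - \left(8 + 10 \left(-33 + 42\right) \left(110 - 59\right)\right)} = \sqrt{5554 - \left(8 + 10 \cdot 9 \cdot 51\right)} = \sqrt{5554 - 4598} = \sqrt{956} = 2 \sqrt{239}$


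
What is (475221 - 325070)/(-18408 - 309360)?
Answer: -150151/327768 ≈ -0.45810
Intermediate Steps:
(475221 - 325070)/(-18408 - 309360) = 150151/(-327768) = 150151*(-1/327768) = -150151/327768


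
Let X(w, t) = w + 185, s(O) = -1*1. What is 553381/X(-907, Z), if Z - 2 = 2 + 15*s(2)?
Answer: -553381/722 ≈ -766.46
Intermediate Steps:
s(O) = -1
Z = -11 (Z = 2 + (2 + 15*(-1)) = 2 + (2 - 15) = 2 - 13 = -11)
X(w, t) = 185 + w
553381/X(-907, Z) = 553381/(185 - 907) = 553381/(-722) = 553381*(-1/722) = -553381/722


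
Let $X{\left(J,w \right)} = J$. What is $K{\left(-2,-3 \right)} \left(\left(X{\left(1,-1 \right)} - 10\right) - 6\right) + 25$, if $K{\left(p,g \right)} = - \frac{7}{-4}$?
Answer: $- \frac{5}{4} \approx -1.25$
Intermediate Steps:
$K{\left(p,g \right)} = \frac{7}{4}$ ($K{\left(p,g \right)} = \left(-7\right) \left(- \frac{1}{4}\right) = \frac{7}{4}$)
$K{\left(-2,-3 \right)} \left(\left(X{\left(1,-1 \right)} - 10\right) - 6\right) + 25 = \frac{7 \left(\left(1 - 10\right) - 6\right)}{4} + 25 = \frac{7 \left(-9 - 6\right)}{4} + 25 = \frac{7}{4} \left(-15\right) + 25 = - \frac{105}{4} + 25 = - \frac{5}{4}$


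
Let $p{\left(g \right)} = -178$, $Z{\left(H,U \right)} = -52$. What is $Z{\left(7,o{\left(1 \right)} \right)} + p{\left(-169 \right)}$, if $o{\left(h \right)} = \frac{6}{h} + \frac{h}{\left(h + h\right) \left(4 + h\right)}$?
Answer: $-230$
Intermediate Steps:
$o{\left(h \right)} = \frac{1}{2 \left(4 + h\right)} + \frac{6}{h}$ ($o{\left(h \right)} = \frac{6}{h} + \frac{h}{2 h \left(4 + h\right)} = \frac{6}{h} + h \frac{1}{2 h \left(4 + h\right)} = \frac{6}{h} + \frac{1}{2 \left(4 + h\right)} = \frac{1}{2 \left(4 + h\right)} + \frac{6}{h}$)
$Z{\left(7,o{\left(1 \right)} \right)} + p{\left(-169 \right)} = -52 - 178 = -230$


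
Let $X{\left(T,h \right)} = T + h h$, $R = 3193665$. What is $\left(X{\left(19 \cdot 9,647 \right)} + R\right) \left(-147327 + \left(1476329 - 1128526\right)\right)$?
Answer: $724208523820$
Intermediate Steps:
$X{\left(T,h \right)} = T + h^{2}$
$\left(X{\left(19 \cdot 9,647 \right)} + R\right) \left(-147327 + \left(1476329 - 1128526\right)\right) = \left(\left(19 \cdot 9 + 647^{2}\right) + 3193665\right) \left(-147327 + \left(1476329 - 1128526\right)\right) = \left(\left(171 + 418609\right) + 3193665\right) \left(-147327 + 347803\right) = \left(418780 + 3193665\right) 200476 = 3612445 \cdot 200476 = 724208523820$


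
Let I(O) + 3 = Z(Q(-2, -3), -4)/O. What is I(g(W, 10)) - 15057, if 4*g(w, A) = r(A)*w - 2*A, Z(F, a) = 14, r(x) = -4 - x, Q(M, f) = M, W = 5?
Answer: -677728/45 ≈ -15061.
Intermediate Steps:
g(w, A) = -A/2 + w*(-4 - A)/4 (g(w, A) = ((-4 - A)*w - 2*A)/4 = (w*(-4 - A) - 2*A)/4 = (-2*A + w*(-4 - A))/4 = -A/2 + w*(-4 - A)/4)
I(O) = -3 + 14/O
I(g(W, 10)) - 15057 = (-3 + 14/(-1/2*10 - 1/4*5*(4 + 10))) - 15057 = (-3 + 14/(-5 - 1/4*5*14)) - 15057 = (-3 + 14/(-5 - 35/2)) - 15057 = (-3 + 14/(-45/2)) - 15057 = (-3 + 14*(-2/45)) - 15057 = (-3 - 28/45) - 15057 = -163/45 - 15057 = -677728/45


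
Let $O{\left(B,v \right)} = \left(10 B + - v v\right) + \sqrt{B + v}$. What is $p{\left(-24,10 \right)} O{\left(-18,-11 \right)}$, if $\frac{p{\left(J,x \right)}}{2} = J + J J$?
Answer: $-332304 + 1104 i \sqrt{29} \approx -3.323 \cdot 10^{5} + 5945.2 i$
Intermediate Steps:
$p{\left(J,x \right)} = 2 J + 2 J^{2}$ ($p{\left(J,x \right)} = 2 \left(J + J J\right) = 2 \left(J + J^{2}\right) = 2 J + 2 J^{2}$)
$O{\left(B,v \right)} = \sqrt{B + v} - v^{2} + 10 B$ ($O{\left(B,v \right)} = \left(10 B - v^{2}\right) + \sqrt{B + v} = \left(- v^{2} + 10 B\right) + \sqrt{B + v} = \sqrt{B + v} - v^{2} + 10 B$)
$p{\left(-24,10 \right)} O{\left(-18,-11 \right)} = 2 \left(-24\right) \left(1 - 24\right) \left(\sqrt{-18 - 11} - \left(-11\right)^{2} + 10 \left(-18\right)\right) = 2 \left(-24\right) \left(-23\right) \left(\sqrt{-29} - 121 - 180\right) = 1104 \left(i \sqrt{29} - 121 - 180\right) = 1104 \left(-301 + i \sqrt{29}\right) = -332304 + 1104 i \sqrt{29}$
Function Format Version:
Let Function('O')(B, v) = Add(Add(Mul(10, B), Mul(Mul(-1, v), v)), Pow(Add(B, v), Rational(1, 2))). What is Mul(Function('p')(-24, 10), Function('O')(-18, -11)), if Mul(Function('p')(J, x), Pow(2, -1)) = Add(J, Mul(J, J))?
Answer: Add(-332304, Mul(1104, I, Pow(29, Rational(1, 2)))) ≈ Add(-3.3230e+5, Mul(5945.2, I))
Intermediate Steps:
Function('p')(J, x) = Add(Mul(2, J), Mul(2, Pow(J, 2))) (Function('p')(J, x) = Mul(2, Add(J, Mul(J, J))) = Mul(2, Add(J, Pow(J, 2))) = Add(Mul(2, J), Mul(2, Pow(J, 2))))
Function('O')(B, v) = Add(Pow(Add(B, v), Rational(1, 2)), Mul(-1, Pow(v, 2)), Mul(10, B)) (Function('O')(B, v) = Add(Add(Mul(10, B), Mul(-1, Pow(v, 2))), Pow(Add(B, v), Rational(1, 2))) = Add(Add(Mul(-1, Pow(v, 2)), Mul(10, B)), Pow(Add(B, v), Rational(1, 2))) = Add(Pow(Add(B, v), Rational(1, 2)), Mul(-1, Pow(v, 2)), Mul(10, B)))
Mul(Function('p')(-24, 10), Function('O')(-18, -11)) = Mul(Mul(2, -24, Add(1, -24)), Add(Pow(Add(-18, -11), Rational(1, 2)), Mul(-1, Pow(-11, 2)), Mul(10, -18))) = Mul(Mul(2, -24, -23), Add(Pow(-29, Rational(1, 2)), Mul(-1, 121), -180)) = Mul(1104, Add(Mul(I, Pow(29, Rational(1, 2))), -121, -180)) = Mul(1104, Add(-301, Mul(I, Pow(29, Rational(1, 2))))) = Add(-332304, Mul(1104, I, Pow(29, Rational(1, 2))))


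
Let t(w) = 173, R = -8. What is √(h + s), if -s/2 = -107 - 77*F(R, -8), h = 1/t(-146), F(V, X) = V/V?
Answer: √11014045/173 ≈ 19.183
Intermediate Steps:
F(V, X) = 1
h = 1/173 ≈ 0.0057803
s = 368 (s = -2*(-107 - 77*1) = -2*(-107 - 77) = -2*(-184) = 368)
√(h + s) = √(1/173 + 368) = √(63665/173) = √11014045/173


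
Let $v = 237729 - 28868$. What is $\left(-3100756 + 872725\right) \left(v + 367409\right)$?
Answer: $-1283947424370$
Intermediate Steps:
$v = 208861$ ($v = 237729 - 28868 = 208861$)
$\left(-3100756 + 872725\right) \left(v + 367409\right) = \left(-3100756 + 872725\right) \left(208861 + 367409\right) = \left(-2228031\right) 576270 = -1283947424370$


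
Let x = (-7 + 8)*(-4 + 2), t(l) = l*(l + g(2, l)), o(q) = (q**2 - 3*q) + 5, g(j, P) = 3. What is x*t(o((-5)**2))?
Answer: -619380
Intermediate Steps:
o(q) = 5 + q**2 - 3*q
t(l) = l*(3 + l) (t(l) = l*(l + 3) = l*(3 + l))
x = -2 (x = 1*(-2) = -2)
x*t(o((-5)**2)) = -2*(5 + ((-5)**2)**2 - 3*(-5)**2)*(3 + (5 + ((-5)**2)**2 - 3*(-5)**2)) = -2*(5 + 25**2 - 3*25)*(3 + (5 + 25**2 - 3*25)) = -2*(5 + 625 - 75)*(3 + (5 + 625 - 75)) = -1110*(3 + 555) = -1110*558 = -2*309690 = -619380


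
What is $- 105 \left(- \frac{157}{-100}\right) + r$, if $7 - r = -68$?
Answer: $- \frac{1797}{20} \approx -89.85$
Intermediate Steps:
$r = 75$ ($r = 7 - -68 = 7 + 68 = 75$)
$- 105 \left(- \frac{157}{-100}\right) + r = - 105 \left(- \frac{157}{-100}\right) + 75 = - 105 \left(\left(-157\right) \left(- \frac{1}{100}\right)\right) + 75 = \left(-105\right) \frac{157}{100} + 75 = - \frac{3297}{20} + 75 = - \frac{1797}{20}$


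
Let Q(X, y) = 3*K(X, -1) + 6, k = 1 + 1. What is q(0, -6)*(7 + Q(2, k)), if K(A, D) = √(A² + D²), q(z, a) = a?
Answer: -78 - 18*√5 ≈ -118.25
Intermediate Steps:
k = 2
Q(X, y) = 6 + 3*√(1 + X²) (Q(X, y) = 3*√(X² + (-1)²) + 6 = 3*√(X² + 1) + 6 = 3*√(1 + X²) + 6 = 6 + 3*√(1 + X²))
q(0, -6)*(7 + Q(2, k)) = -6*(7 + (6 + 3*√(1 + 2²))) = -6*(7 + (6 + 3*√(1 + 4))) = -6*(7 + (6 + 3*√5)) = -6*(13 + 3*√5) = -78 - 18*√5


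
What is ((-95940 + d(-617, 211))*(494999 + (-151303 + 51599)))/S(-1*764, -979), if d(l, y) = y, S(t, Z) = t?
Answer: 37841195055/764 ≈ 4.9530e+7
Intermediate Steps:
((-95940 + d(-617, 211))*(494999 + (-151303 + 51599)))/S(-1*764, -979) = ((-95940 + 211)*(494999 + (-151303 + 51599)))/((-1*764)) = -95729*(494999 - 99704)/(-764) = -95729*395295*(-1/764) = -37841195055*(-1/764) = 37841195055/764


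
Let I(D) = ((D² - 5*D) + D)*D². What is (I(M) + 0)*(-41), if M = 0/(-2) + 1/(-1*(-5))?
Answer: 779/625 ≈ 1.2464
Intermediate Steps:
M = ⅕ (M = 0*(-½) + 1/5 = 0 + 1*(⅕) = 0 + ⅕ = ⅕ ≈ 0.20000)
I(D) = D²*(D² - 4*D) (I(D) = (D² - 4*D)*D² = D²*(D² - 4*D))
(I(M) + 0)*(-41) = ((⅕)³*(-4 + ⅕) + 0)*(-41) = ((1/125)*(-19/5) + 0)*(-41) = (-19/625 + 0)*(-41) = -19/625*(-41) = 779/625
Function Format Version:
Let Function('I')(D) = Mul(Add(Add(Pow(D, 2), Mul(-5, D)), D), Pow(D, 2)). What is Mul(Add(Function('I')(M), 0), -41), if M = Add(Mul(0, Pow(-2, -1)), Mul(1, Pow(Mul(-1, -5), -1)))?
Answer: Rational(779, 625) ≈ 1.2464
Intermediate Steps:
M = Rational(1, 5) (M = Add(Mul(0, Rational(-1, 2)), Mul(1, Pow(5, -1))) = Add(0, Mul(1, Rational(1, 5))) = Add(0, Rational(1, 5)) = Rational(1, 5) ≈ 0.20000)
Function('I')(D) = Mul(Pow(D, 2), Add(Pow(D, 2), Mul(-4, D))) (Function('I')(D) = Mul(Add(Pow(D, 2), Mul(-4, D)), Pow(D, 2)) = Mul(Pow(D, 2), Add(Pow(D, 2), Mul(-4, D))))
Mul(Add(Function('I')(M), 0), -41) = Mul(Add(Mul(Pow(Rational(1, 5), 3), Add(-4, Rational(1, 5))), 0), -41) = Mul(Add(Mul(Rational(1, 125), Rational(-19, 5)), 0), -41) = Mul(Add(Rational(-19, 625), 0), -41) = Mul(Rational(-19, 625), -41) = Rational(779, 625)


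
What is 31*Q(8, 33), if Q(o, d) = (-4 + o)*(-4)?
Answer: -496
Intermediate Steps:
Q(o, d) = 16 - 4*o
31*Q(8, 33) = 31*(16 - 4*8) = 31*(16 - 32) = 31*(-16) = -496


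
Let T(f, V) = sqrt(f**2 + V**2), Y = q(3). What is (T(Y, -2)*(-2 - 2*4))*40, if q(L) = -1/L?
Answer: -400*sqrt(37)/3 ≈ -811.04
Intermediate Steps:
Y = -1/3 ≈ -0.33333
T(f, V) = sqrt(V**2 + f**2)
(T(Y, -2)*(-2 - 2*4))*40 = (sqrt((-2)**2 + (-1/3)**2)*(-2 - 2*4))*40 = (sqrt(4 + 1/9)*(-2 - 8))*40 = (sqrt(37/9)*(-10))*40 = ((sqrt(37)/3)*(-10))*40 = -10*sqrt(37)/3*40 = -400*sqrt(37)/3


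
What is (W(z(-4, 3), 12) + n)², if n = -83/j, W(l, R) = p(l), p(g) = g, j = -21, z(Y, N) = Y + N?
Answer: 3844/441 ≈ 8.7166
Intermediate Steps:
z(Y, N) = N + Y
W(l, R) = l
n = 83/21 (n = -83/(-21) = -83*(-1/21) = 83/21 ≈ 3.9524)
(W(z(-4, 3), 12) + n)² = ((3 - 4) + 83/21)² = (-1 + 83/21)² = (62/21)² = 3844/441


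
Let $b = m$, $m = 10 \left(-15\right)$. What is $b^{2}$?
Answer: $22500$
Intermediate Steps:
$m = -150$
$b = -150$
$b^{2} = \left(-150\right)^{2} = 22500$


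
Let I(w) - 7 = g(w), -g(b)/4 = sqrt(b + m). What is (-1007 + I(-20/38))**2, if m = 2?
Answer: 19000448/19 + 16000*sqrt(133)/19 ≈ 1.0097e+6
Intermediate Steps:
g(b) = -4*sqrt(2 + b) (g(b) = -4*sqrt(b + 2) = -4*sqrt(2 + b))
I(w) = 7 - 4*sqrt(2 + w)
(-1007 + I(-20/38))**2 = (-1007 + (7 - 4*sqrt(2 - 20/38)))**2 = (-1007 + (7 - 4*sqrt(2 - 20*1/38)))**2 = (-1007 + (7 - 4*sqrt(2 - 10/19)))**2 = (-1007 + (7 - 8*sqrt(133)/19))**2 = (-1000 - 8*sqrt(133)/19)**2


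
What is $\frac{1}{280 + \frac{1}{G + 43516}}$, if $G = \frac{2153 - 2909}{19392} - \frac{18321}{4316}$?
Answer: $\frac{75869812963}{21243549373304} \approx 0.0035714$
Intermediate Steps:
$G = - \frac{7469661}{1743664}$ ($G = \left(2153 - 2909\right) \frac{1}{19392} - \frac{18321}{4316} = \left(-756\right) \frac{1}{19392} - \frac{18321}{4316} = - \frac{63}{1616} - \frac{18321}{4316} = - \frac{7469661}{1743664} \approx -4.2839$)
$\frac{1}{280 + \frac{1}{G + 43516}} = \frac{1}{280 + \frac{1}{- \frac{7469661}{1743664} + 43516}} = \frac{1}{280 + \frac{1}{\frac{75869812963}{1743664}}} = \frac{1}{280 + \frac{1743664}{75869812963}} = \frac{1}{\frac{21243549373304}{75869812963}} = \frac{75869812963}{21243549373304}$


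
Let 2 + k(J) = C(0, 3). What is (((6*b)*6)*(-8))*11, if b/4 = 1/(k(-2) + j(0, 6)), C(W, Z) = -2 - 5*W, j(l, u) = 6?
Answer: -6336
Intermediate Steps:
k(J) = -4 (k(J) = -2 + (-2 - 5*0) = -2 + (-2 + 0) = -2 - 2 = -4)
b = 2 (b = 4/(-4 + 6) = 4/2 = 4*(1/2) = 2)
(((6*b)*6)*(-8))*11 = (((6*2)*6)*(-8))*11 = ((12*6)*(-8))*11 = (72*(-8))*11 = -576*11 = -6336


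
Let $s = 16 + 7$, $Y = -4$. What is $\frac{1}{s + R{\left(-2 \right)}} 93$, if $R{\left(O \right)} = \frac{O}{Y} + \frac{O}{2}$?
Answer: $\frac{62}{15} \approx 4.1333$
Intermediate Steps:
$s = 23$
$R{\left(O \right)} = \frac{O}{4}$ ($R{\left(O \right)} = \frac{O}{-4} + \frac{O}{2} = O \left(- \frac{1}{4}\right) + O \frac{1}{2} = - \frac{O}{4} + \frac{O}{2} = \frac{O}{4}$)
$\frac{1}{s + R{\left(-2 \right)}} 93 = \frac{1}{23 + \frac{1}{4} \left(-2\right)} 93 = \frac{1}{23 - \frac{1}{2}} \cdot 93 = \frac{1}{\frac{45}{2}} \cdot 93 = \frac{2}{45} \cdot 93 = \frac{62}{15}$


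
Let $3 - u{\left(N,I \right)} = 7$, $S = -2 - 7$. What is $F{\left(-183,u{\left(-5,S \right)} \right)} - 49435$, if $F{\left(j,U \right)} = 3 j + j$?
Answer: $-50167$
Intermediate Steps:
$S = -9$ ($S = -2 - 7 = -9$)
$u{\left(N,I \right)} = -4$ ($u{\left(N,I \right)} = 3 - 7 = -4$)
$F{\left(j,U \right)} = 4 j$
$F{\left(-183,u{\left(-5,S \right)} \right)} - 49435 = 4 \left(-183\right) - 49435 = -732 - 49435 = -50167$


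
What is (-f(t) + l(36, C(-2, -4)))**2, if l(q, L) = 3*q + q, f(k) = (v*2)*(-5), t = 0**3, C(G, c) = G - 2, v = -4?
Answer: 10816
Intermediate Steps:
C(G, c) = -2 + G
t = 0
f(k) = 40 (f(k) = -4*2*(-5) = -8*(-5) = 40)
l(q, L) = 4*q
(-f(t) + l(36, C(-2, -4)))**2 = (-1*40 + 4*36)**2 = (-40 + 144)**2 = 104**2 = 10816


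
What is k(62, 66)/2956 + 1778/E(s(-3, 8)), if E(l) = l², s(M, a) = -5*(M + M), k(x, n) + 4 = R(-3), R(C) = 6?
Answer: 328598/166275 ≈ 1.9762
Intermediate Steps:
k(x, n) = 2 (k(x, n) = -4 + 6 = 2)
s(M, a) = -10*M
k(62, 66)/2956 + 1778/E(s(-3, 8)) = 2/2956 + 1778/((-10*(-3))²) = 2*(1/2956) + 1778/(30²) = 1/1478 + 1778/900 = 1/1478 + 1778*(1/900) = 1/1478 + 889/450 = 328598/166275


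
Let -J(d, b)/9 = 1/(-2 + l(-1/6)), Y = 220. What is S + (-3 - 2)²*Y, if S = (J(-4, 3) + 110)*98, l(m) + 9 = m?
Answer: 1096052/67 ≈ 16359.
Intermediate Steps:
l(m) = -9 + m
J(d, b) = 54/67 (J(d, b) = -9/(-2 + (-9 - 1/6)) = -9/(-2 + (-9 - 1*⅙)) = -9/(-2 + (-9 - ⅙)) = -9/(-2 - 55/6) = -9/(-67/6) = -9*(-6/67) = 54/67)
S = 727552/67 (S = (54/67 + 110)*98 = (7424/67)*98 = 727552/67 ≈ 10859.)
S + (-3 - 2)²*Y = 727552/67 + (-3 - 2)²*220 = 727552/67 + (-5)²*220 = 727552/67 + 25*220 = 727552/67 + 5500 = 1096052/67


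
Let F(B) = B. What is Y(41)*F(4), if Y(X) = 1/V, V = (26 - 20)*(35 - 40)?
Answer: -2/15 ≈ -0.13333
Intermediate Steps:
V = -30 (V = 6*(-5) = -30)
Y(X) = -1/30 (Y(X) = 1/(-30) = -1/30)
Y(41)*F(4) = -1/30*4 = -2/15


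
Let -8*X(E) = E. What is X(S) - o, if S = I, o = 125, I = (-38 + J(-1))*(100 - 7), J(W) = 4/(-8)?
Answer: 5161/16 ≈ 322.56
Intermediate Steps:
J(W) = -½ (J(W) = 4*(-⅛) = -½)
I = -7161/2 (I = (-38 - ½)*(100 - 7) = -77/2*93 = -7161/2 ≈ -3580.5)
S = -7161/2 ≈ -3580.5
X(E) = -E/8
X(S) - o = -⅛*(-7161/2) - 1*125 = 7161/16 - 125 = 5161/16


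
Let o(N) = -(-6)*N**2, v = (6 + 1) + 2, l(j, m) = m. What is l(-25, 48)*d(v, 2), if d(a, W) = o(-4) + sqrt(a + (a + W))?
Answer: 4608 + 96*sqrt(5) ≈ 4822.7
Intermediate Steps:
v = 9 (v = 7 + 2 = 9)
o(N) = 6*N**2
d(a, W) = 96 + sqrt(W + 2*a) (d(a, W) = 6*(-4)**2 + sqrt(a + (a + W)) = 6*16 + sqrt(a + (W + a)) = 96 + sqrt(W + 2*a))
l(-25, 48)*d(v, 2) = 48*(96 + sqrt(2 + 2*9)) = 48*(96 + sqrt(2 + 18)) = 48*(96 + sqrt(20)) = 48*(96 + 2*sqrt(5)) = 4608 + 96*sqrt(5)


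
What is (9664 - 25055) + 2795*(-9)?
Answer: -40546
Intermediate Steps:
(9664 - 25055) + 2795*(-9) = -15391 - 25155 = -40546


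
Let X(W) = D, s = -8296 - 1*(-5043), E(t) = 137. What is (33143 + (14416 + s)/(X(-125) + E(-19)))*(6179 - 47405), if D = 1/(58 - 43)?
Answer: -1408062754689/1028 ≈ -1.3697e+9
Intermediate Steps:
s = -3253 (s = -8296 + 5043 = -3253)
D = 1/15 ≈ 0.066667
X(W) = 1/15
(33143 + (14416 + s)/(X(-125) + E(-19)))*(6179 - 47405) = (33143 + (14416 - 3253)/(1/15 + 137))*(6179 - 47405) = (33143 + 11163/(2056/15))*(-41226) = (33143 + 11163*(15/2056))*(-41226) = (33143 + 167445/2056)*(-41226) = (68309453/2056)*(-41226) = -1408062754689/1028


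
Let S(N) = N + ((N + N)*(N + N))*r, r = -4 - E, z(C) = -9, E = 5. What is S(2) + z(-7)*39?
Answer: -493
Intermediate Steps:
r = -9 (r = -4 - 1*5 = -4 - 5 = -9)
S(N) = N - 36*N² (S(N) = N + ((N + N)*(N + N))*(-9) = N + ((2*N)*(2*N))*(-9) = N + (4*N²)*(-9) = N - 36*N²)
S(2) + z(-7)*39 = 2*(1 - 36*2) - 9*39 = 2*(1 - 72) - 351 = 2*(-71) - 351 = -142 - 351 = -493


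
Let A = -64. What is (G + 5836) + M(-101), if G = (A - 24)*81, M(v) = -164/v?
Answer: -130328/101 ≈ -1290.4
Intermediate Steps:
G = -7128 (G = (-64 - 24)*81 = -88*81 = -7128)
(G + 5836) + M(-101) = (-7128 + 5836) - 164/(-101) = -1292 - 164*(-1/101) = -1292 + 164/101 = -130328/101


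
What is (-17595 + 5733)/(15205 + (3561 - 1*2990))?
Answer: -5931/7888 ≈ -0.75190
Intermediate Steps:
(-17595 + 5733)/(15205 + (3561 - 1*2990)) = -11862/(15205 + (3561 - 2990)) = -11862/(15205 + 571) = -11862/15776 = -11862*1/15776 = -5931/7888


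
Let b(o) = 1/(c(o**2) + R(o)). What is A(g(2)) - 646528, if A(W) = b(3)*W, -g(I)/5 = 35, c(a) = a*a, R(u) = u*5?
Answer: -62066863/96 ≈ -6.4653e+5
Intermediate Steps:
R(u) = 5*u
c(a) = a**2
g(I) = -175 (g(I) = -5*35 = -175)
b(o) = 1/(o**4 + 5*o) (b(o) = 1/((o**2)**2 + 5*o) = 1/(o**4 + 5*o))
A(W) = W/96 (A(W) = (1/(3*(5 + 3**3)))*W = (1/(3*(5 + 27)))*W = ((1/3)/32)*W = ((1/3)*(1/32))*W = W/96)
A(g(2)) - 646528 = (1/96)*(-175) - 646528 = -175/96 - 646528 = -62066863/96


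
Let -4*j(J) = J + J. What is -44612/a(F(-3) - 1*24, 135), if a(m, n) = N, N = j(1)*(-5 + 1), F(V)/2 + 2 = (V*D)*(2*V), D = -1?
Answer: -22306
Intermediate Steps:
j(J) = -J/2 (j(J) = -(J + J)/4 = -J/2)
F(V) = -4 - 4*V² (F(V) = -4 + 2*((V*(-1))*(2*V)) = -4 + 2*((-V)*(2*V)) = -4 + 2*(-2*V²) = -4 - 4*V²)
N = 2 (N = (-½*1)*(-5 + 1) = -½*(-4) = 2)
a(m, n) = 2
-44612/a(F(-3) - 1*24, 135) = -44612/2 = -44612*½ = -22306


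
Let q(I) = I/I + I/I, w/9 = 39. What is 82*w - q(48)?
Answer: 28780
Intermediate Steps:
w = 351 (w = 9*39 = 351)
q(I) = 2 (q(I) = 1 + 1 = 2)
82*w - q(48) = 82*351 - 1*2 = 28782 - 2 = 28780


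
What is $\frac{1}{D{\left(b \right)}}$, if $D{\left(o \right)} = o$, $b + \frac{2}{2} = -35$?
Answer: $- \frac{1}{36} \approx -0.027778$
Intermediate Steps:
$b = -36$ ($b = -1 - 35 = -36$)
$\frac{1}{D{\left(b \right)}} = \frac{1}{-36} = - \frac{1}{36}$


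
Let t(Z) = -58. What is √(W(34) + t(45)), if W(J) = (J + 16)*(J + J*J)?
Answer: √59442 ≈ 243.81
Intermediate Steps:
W(J) = (16 + J)*(J + J²)
√(W(34) + t(45)) = √(34*(16 + 34² + 17*34) - 58) = √(34*(16 + 1156 + 578) - 58) = √(34*1750 - 58) = √(59500 - 58) = √59442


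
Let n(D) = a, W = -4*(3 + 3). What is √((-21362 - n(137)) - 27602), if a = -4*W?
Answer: 2*I*√12265 ≈ 221.49*I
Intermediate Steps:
W = -24 (W = -4*6 = -24)
a = 96 (a = -4*(-24) = 96)
n(D) = 96
√((-21362 - n(137)) - 27602) = √((-21362 - 1*96) - 27602) = √((-21362 - 96) - 27602) = √(-21458 - 27602) = √(-49060) = 2*I*√12265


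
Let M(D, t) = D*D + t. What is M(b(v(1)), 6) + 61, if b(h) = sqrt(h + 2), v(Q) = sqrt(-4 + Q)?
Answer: 69 + I*sqrt(3) ≈ 69.0 + 1.732*I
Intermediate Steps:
b(h) = sqrt(2 + h)
M(D, t) = t + D**2 (M(D, t) = D**2 + t = t + D**2)
M(b(v(1)), 6) + 61 = (6 + (sqrt(2 + sqrt(-4 + 1)))**2) + 61 = (6 + (sqrt(2 + sqrt(-3)))**2) + 61 = (6 + (sqrt(2 + I*sqrt(3)))**2) + 61 = (6 + (2 + I*sqrt(3))) + 61 = (8 + I*sqrt(3)) + 61 = 69 + I*sqrt(3)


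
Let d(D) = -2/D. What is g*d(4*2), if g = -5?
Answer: 5/4 ≈ 1.2500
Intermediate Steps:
g*d(4*2) = -(-10)/(4*2) = -(-10)/8 = -5*(-¼) = 5/4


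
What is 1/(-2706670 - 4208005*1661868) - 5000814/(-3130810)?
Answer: 5746573946406676979/3597700529783844900 ≈ 1.5973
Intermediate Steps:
1/(-2706670 - 4208005*1661868) - 5000814/(-3130810) = (1/1661868)/(-6914675) - 5000814*(-1/3130810) = -1/6914675*1/1661868 + 2500407/1565405 = -1/11491277112900 + 2500407/1565405 = 5746573946406676979/3597700529783844900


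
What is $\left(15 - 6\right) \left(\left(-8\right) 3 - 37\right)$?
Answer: $-549$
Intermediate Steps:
$\left(15 - 6\right) \left(\left(-8\right) 3 - 37\right) = 9 \left(-24 - 37\right) = 9 \left(-61\right) = -549$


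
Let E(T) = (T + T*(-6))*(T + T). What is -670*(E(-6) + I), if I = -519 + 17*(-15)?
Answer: 759780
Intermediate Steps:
E(T) = -10*T² (E(T) = (T - 6*T)*(2*T) = (-5*T)*(2*T) = -10*T²)
I = -774 (I = -519 - 255 = -774)
-670*(E(-6) + I) = -670*(-10*(-6)² - 774) = -670*(-10*36 - 774) = -670*(-360 - 774) = -670*(-1134) = 759780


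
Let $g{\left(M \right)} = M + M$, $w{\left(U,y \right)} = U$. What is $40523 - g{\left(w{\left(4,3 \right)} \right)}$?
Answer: $40515$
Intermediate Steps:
$g{\left(M \right)} = 2 M$
$40523 - g{\left(w{\left(4,3 \right)} \right)} = 40523 - 2 \cdot 4 = 40523 - 8 = 40515$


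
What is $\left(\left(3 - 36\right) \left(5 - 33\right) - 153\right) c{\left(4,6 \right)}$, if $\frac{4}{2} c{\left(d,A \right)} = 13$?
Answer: $\frac{10023}{2} \approx 5011.5$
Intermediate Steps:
$c{\left(d,A \right)} = \frac{13}{2}$ ($c{\left(d,A \right)} = \frac{1}{2} \cdot 13 = \frac{13}{2}$)
$\left(\left(3 - 36\right) \left(5 - 33\right) - 153\right) c{\left(4,6 \right)} = \left(\left(3 - 36\right) \left(5 - 33\right) - 153\right) \frac{13}{2} = \left(\left(-33\right) \left(-28\right) - 153\right) \frac{13}{2} = \left(924 - 153\right) \frac{13}{2} = 771 \cdot \frac{13}{2} = \frac{10023}{2}$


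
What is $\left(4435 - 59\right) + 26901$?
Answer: $31277$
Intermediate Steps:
$\left(4435 - 59\right) + 26901 = 4376 + 26901 = 31277$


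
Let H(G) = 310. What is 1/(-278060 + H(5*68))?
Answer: -1/277750 ≈ -3.6004e-6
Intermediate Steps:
1/(-278060 + H(5*68)) = 1/(-278060 + 310) = 1/(-277750) = -1/277750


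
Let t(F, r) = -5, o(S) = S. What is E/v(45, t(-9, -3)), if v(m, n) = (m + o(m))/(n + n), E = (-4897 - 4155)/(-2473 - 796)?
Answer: -9052/29421 ≈ -0.30767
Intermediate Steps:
E = 9052/3269 (E = -9052/(-3269) = -9052*(-1/3269) = 9052/3269 ≈ 2.7690)
v(m, n) = m/n (v(m, n) = (m + m)/(n + n) = (2*m)/((2*n)) = (2*m)*(1/(2*n)) = m/n)
E/v(45, t(-9, -3)) = 9052/(3269*((45/(-5)))) = 9052/(3269*((45*(-⅕)))) = (9052/3269)/(-9) = (9052/3269)*(-⅑) = -9052/29421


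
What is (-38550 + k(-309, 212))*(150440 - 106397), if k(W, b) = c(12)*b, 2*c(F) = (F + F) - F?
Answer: -1641834954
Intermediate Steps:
c(F) = F/2 (c(F) = ((F + F) - F)/2 = (2*F - F)/2 = F/2)
k(W, b) = 6*b (k(W, b) = ((½)*12)*b = 6*b)
(-38550 + k(-309, 212))*(150440 - 106397) = (-38550 + 6*212)*(150440 - 106397) = (-38550 + 1272)*44043 = -37278*44043 = -1641834954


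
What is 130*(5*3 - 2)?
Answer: 1690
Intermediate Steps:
130*(5*3 - 2) = 130*(15 - 2) = 130*13 = 1690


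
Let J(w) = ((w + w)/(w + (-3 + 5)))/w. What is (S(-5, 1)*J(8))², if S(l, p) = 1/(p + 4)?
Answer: 1/625 ≈ 0.0016000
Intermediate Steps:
J(w) = 2/(2 + w) (J(w) = ((2*w)/(w + 2))/w = ((2*w)/(2 + w))/w = (2*w/(2 + w))/w = 2/(2 + w))
S(l, p) = 1/(4 + p)
(S(-5, 1)*J(8))² = ((2/(2 + 8))/(4 + 1))² = ((2/10)/5)² = ((2*(⅒))/5)² = ((⅕)*(⅕))² = (1/25)² = 1/625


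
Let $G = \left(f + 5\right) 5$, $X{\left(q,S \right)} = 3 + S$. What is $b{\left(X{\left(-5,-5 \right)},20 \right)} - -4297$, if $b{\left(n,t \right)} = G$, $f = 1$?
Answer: $4327$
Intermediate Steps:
$G = 30$ ($G = \left(1 + 5\right) 5 = 6 \cdot 5 = 30$)
$b{\left(n,t \right)} = 30$
$b{\left(X{\left(-5,-5 \right)},20 \right)} - -4297 = 30 - -4297 = 30 + 4297 = 4327$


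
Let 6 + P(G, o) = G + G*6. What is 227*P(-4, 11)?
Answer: -7718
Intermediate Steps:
P(G, o) = -6 + 7*G (P(G, o) = -6 + (G + G*6) = -6 + (G + 6*G) = -6 + 7*G)
227*P(-4, 11) = 227*(-6 + 7*(-4)) = 227*(-6 - 28) = 227*(-34) = -7718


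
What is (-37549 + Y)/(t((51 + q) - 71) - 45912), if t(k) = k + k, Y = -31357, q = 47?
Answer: 34453/22929 ≈ 1.5026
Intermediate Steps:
t(k) = 2*k
(-37549 + Y)/(t((51 + q) - 71) - 45912) = (-37549 - 31357)/(2*((51 + 47) - 71) - 45912) = -68906/(2*(98 - 71) - 45912) = -68906/(2*27 - 45912) = -68906/(54 - 45912) = -68906/(-45858) = -68906*(-1/45858) = 34453/22929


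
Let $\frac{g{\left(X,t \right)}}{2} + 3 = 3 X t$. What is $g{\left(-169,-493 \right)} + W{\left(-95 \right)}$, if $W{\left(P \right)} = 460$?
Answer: $500356$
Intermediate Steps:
$g{\left(X,t \right)} = -6 + 6 X t$ ($g{\left(X,t \right)} = -6 + 2 \cdot 3 X t = -6 + 6 X t$)
$g{\left(-169,-493 \right)} + W{\left(-95 \right)} = \left(-6 + 6 \left(-169\right) \left(-493\right)\right) + 460 = \left(-6 + 499902\right) + 460 = 499896 + 460 = 500356$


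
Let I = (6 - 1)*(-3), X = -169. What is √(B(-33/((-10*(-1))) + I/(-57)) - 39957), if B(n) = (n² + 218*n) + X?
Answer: I*√1472115011/190 ≈ 201.94*I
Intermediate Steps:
I = -15 (I = 5*(-3) = -15)
B(n) = -169 + n² + 218*n (B(n) = (n² + 218*n) - 169 = -169 + n² + 218*n)
√(B(-33/((-10*(-1))) + I/(-57)) - 39957) = √((-169 + (-33/((-10*(-1))) - 15/(-57))² + 218*(-33/((-10*(-1))) - 15/(-57))) - 39957) = √((-169 + (-33/10 - 15*(-1/57))² + 218*(-33/10 - 15*(-1/57))) - 39957) = √((-169 + (-33*⅒ + 5/19)² + 218*(-33*⅒ + 5/19)) - 39957) = √((-169 + (-33/10 + 5/19)² + 218*(-33/10 + 5/19)) - 39957) = √((-169 + (-577/190)² + 218*(-577/190)) - 39957) = √((-169 + 332929/36100 - 62893/95) - 39957) = √(-29667311/36100 - 39957) = √(-1472115011/36100) = I*√1472115011/190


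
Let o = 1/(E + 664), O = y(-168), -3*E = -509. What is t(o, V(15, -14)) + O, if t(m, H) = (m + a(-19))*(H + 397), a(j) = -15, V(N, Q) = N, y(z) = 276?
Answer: -14764668/2501 ≈ -5903.5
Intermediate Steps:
E = 509/3 (E = -⅓*(-509) = 509/3 ≈ 169.67)
O = 276
o = 3/2501 (o = 1/(509/3 + 664) = 1/(2501/3) = 3/2501 ≈ 0.0011995)
t(m, H) = (-15 + m)*(397 + H) (t(m, H) = (m - 15)*(H + 397) = (-15 + m)*(397 + H))
t(o, V(15, -14)) + O = (-5955 - 15*15 + 397*(3/2501) + 15*(3/2501)) + 276 = (-5955 - 225 + 1191/2501 + 45/2501) + 276 = -15454944/2501 + 276 = -14764668/2501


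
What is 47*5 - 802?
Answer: -567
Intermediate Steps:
47*5 - 802 = 235 - 802 = -567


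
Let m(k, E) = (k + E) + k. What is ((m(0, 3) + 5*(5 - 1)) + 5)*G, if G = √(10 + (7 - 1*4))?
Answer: 28*√13 ≈ 100.96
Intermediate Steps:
m(k, E) = E + 2*k (m(k, E) = (E + k) + k = E + 2*k)
G = √13 (G = √(10 + (7 - 4)) = √(10 + 3) = √13 ≈ 3.6056)
((m(0, 3) + 5*(5 - 1)) + 5)*G = (((3 + 2*0) + 5*(5 - 1)) + 5)*√13 = (((3 + 0) + 5*4) + 5)*√13 = ((3 + 20) + 5)*√13 = (23 + 5)*√13 = 28*√13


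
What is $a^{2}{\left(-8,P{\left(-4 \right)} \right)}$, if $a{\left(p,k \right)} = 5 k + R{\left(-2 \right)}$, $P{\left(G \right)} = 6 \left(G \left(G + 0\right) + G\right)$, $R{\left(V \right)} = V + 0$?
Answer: $128164$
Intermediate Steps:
$R{\left(V \right)} = V$
$P{\left(G \right)} = 6 G + 6 G^{2}$ ($P{\left(G \right)} = 6 \left(G G + G\right) = 6 \left(G^{2} + G\right) = 6 \left(G + G^{2}\right) = 6 G + 6 G^{2}$)
$a{\left(p,k \right)} = -2 + 5 k$ ($a{\left(p,k \right)} = 5 k - 2 = -2 + 5 k$)
$a^{2}{\left(-8,P{\left(-4 \right)} \right)} = \left(-2 + 5 \cdot 6 \left(-4\right) \left(1 - 4\right)\right)^{2} = \left(-2 + 5 \cdot 6 \left(-4\right) \left(-3\right)\right)^{2} = \left(-2 + 5 \cdot 72\right)^{2} = \left(-2 + 360\right)^{2} = 358^{2} = 128164$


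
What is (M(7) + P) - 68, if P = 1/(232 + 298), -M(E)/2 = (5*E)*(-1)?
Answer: 1061/530 ≈ 2.0019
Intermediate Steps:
M(E) = 10*E (M(E) = -2*5*E*(-1) = -(-10)*E = 10*E)
P = 1/530 ≈ 0.0018868
(M(7) + P) - 68 = (10*7 + 1/530) - 68 = (70 + 1/530) - 68 = 37101/530 - 68 = 1061/530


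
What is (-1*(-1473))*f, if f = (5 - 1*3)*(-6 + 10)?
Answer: 11784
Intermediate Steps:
f = 8 (f = (5 - 3)*4 = 2*4 = 8)
(-1*(-1473))*f = -1*(-1473)*8 = 1473*8 = 11784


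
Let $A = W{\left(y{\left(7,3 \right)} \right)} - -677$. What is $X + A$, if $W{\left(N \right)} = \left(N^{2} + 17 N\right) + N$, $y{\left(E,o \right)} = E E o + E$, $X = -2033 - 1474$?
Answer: $23658$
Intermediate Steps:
$X = -3507$
$y{\left(E,o \right)} = E + o E^{2}$ ($y{\left(E,o \right)} = E^{2} o + E = o E^{2} + E = E + o E^{2}$)
$W{\left(N \right)} = N^{2} + 18 N$
$A = 27165$ ($A = 7 \left(1 + 7 \cdot 3\right) \left(18 + 7 \left(1 + 7 \cdot 3\right)\right) - -677 = 7 \left(1 + 21\right) \left(18 + 7 \left(1 + 21\right)\right) + 677 = 7 \cdot 22 \left(18 + 7 \cdot 22\right) + 677 = 154 \left(18 + 154\right) + 677 = 154 \cdot 172 + 677 = 26488 + 677 = 27165$)
$X + A = -3507 + 27165 = 23658$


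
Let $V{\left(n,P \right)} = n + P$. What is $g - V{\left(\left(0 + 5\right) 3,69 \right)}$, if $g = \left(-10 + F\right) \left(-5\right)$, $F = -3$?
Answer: $-19$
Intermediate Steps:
$g = 65$ ($g = \left(-10 - 3\right) \left(-5\right) = \left(-13\right) \left(-5\right) = 65$)
$V{\left(n,P \right)} = P + n$
$g - V{\left(\left(0 + 5\right) 3,69 \right)} = 65 - \left(69 + \left(0 + 5\right) 3\right) = 65 - \left(69 + 5 \cdot 3\right) = 65 - \left(69 + 15\right) = 65 - 84 = -19$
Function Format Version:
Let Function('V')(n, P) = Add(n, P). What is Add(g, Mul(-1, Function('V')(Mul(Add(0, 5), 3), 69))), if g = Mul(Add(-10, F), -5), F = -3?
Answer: -19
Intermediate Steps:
g = 65 (g = Mul(Add(-10, -3), -5) = Mul(-13, -5) = 65)
Function('V')(n, P) = Add(P, n)
Add(g, Mul(-1, Function('V')(Mul(Add(0, 5), 3), 69))) = Add(65, Mul(-1, Add(69, Mul(Add(0, 5), 3)))) = Add(65, Mul(-1, Add(69, Mul(5, 3)))) = Add(65, Mul(-1, Add(69, 15))) = Add(65, Mul(-1, 84)) = Add(65, -84) = -19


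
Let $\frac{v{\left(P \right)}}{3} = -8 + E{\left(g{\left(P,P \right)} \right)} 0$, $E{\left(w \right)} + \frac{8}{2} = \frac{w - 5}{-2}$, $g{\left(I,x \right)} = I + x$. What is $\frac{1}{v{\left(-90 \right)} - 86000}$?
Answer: $- \frac{1}{86024} \approx -1.1625 \cdot 10^{-5}$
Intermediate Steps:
$E{\left(w \right)} = - \frac{3}{2} - \frac{w}{2}$ ($E{\left(w \right)} = -4 + \frac{w - 5}{-2} = -4 + \left(-5 + w\right) \left(- \frac{1}{2}\right) = -4 - \left(- \frac{5}{2} + \frac{w}{2}\right) = - \frac{3}{2} - \frac{w}{2}$)
$v{\left(P \right)} = -24$ ($v{\left(P \right)} = 3 \left(-8 + \left(- \frac{3}{2} - \frac{P + P}{2}\right) 0\right) = 3 \left(-8 + \left(- \frac{3}{2} - \frac{2 P}{2}\right) 0\right) = 3 \left(-8 + \left(- \frac{3}{2} - P\right) 0\right) = 3 \left(-8 + 0\right) = 3 \left(-8\right) = -24$)
$\frac{1}{v{\left(-90 \right)} - 86000} = \frac{1}{-24 - 86000} = \frac{1}{-86024} = - \frac{1}{86024}$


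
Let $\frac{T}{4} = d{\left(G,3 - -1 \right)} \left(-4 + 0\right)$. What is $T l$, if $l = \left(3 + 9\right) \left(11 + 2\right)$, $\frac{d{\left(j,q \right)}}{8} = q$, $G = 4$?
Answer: $-79872$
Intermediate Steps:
$d{\left(j,q \right)} = 8 q$
$l = 156$ ($l = 12 \cdot 13 = 156$)
$T = -512$ ($T = 4 \cdot 8 \left(3 - -1\right) \left(-4 + 0\right) = 4 \cdot 8 \left(3 + 1\right) \left(-4\right) = 4 \cdot 8 \cdot 4 \left(-4\right) = 4 \cdot 32 \left(-4\right) = 4 \left(-128\right) = -512$)
$T l = \left(-512\right) 156 = -79872$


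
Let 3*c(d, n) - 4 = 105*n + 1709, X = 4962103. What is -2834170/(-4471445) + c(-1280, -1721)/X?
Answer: 2759331833006/4437554129767 ≈ 0.62181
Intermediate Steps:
c(d, n) = 571 + 35*n (c(d, n) = 4/3 + (105*n + 1709)/3 = 4/3 + (1709 + 105*n)/3 = 4/3 + (1709/3 + 35*n) = 571 + 35*n)
-2834170/(-4471445) + c(-1280, -1721)/X = -2834170/(-4471445) + (571 + 35*(-1721))/4962103 = -2834170*(-1/4471445) + (571 - 60235)*(1/4962103) = 566834/894289 - 59664*1/4962103 = 566834/894289 - 59664/4962103 = 2759331833006/4437554129767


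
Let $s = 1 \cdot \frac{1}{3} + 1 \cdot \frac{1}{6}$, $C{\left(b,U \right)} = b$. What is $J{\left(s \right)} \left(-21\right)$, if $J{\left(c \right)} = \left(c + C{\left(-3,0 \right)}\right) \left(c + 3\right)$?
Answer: $\frac{735}{4} \approx 183.75$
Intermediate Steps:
$s = \frac{1}{2}$ ($s = 1 \cdot \frac{1}{3} + 1 \cdot \frac{1}{6} = \frac{1}{3} + \frac{1}{6} = \frac{1}{2} \approx 0.5$)
$J{\left(c \right)} = \left(-3 + c\right) \left(3 + c\right)$ ($J{\left(c \right)} = \left(c - 3\right) \left(c + 3\right) = \left(-3 + c\right) \left(3 + c\right)$)
$J{\left(s \right)} \left(-21\right) = \left(-9 + \left(\frac{1}{2}\right)^{2}\right) \left(-21\right) = \left(-9 + \frac{1}{4}\right) \left(-21\right) = \left(- \frac{35}{4}\right) \left(-21\right) = \frac{735}{4}$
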